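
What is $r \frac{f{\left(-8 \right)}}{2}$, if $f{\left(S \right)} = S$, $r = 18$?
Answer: $-72$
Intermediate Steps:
$r \frac{f{\left(-8 \right)}}{2} = 18 \left(- \frac{8}{2}\right) = 18 \left(\left(-8\right) \frac{1}{2}\right) = 18 \left(-4\right) = -72$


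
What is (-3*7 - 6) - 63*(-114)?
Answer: 7155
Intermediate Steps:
(-3*7 - 6) - 63*(-114) = (-21 - 6) + 7182 = -27 + 7182 = 7155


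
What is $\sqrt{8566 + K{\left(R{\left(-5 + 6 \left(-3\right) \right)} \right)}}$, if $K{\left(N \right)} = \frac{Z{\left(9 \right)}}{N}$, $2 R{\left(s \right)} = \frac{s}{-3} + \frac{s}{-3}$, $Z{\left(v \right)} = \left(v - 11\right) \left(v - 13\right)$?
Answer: $\frac{\sqrt{4531966}}{23} \approx 92.558$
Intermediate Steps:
$Z{\left(v \right)} = \left(-13 + v\right) \left(-11 + v\right)$ ($Z{\left(v \right)} = \left(-11 + v\right) \left(-13 + v\right) = \left(-13 + v\right) \left(-11 + v\right)$)
$R{\left(s \right)} = - \frac{s}{3}$ ($R{\left(s \right)} = \frac{\frac{s}{-3} + \frac{s}{-3}}{2} = \frac{s \left(- \frac{1}{3}\right) + s \left(- \frac{1}{3}\right)}{2} = \frac{- \frac{s}{3} - \frac{s}{3}}{2} = \frac{\left(- \frac{2}{3}\right) s}{2} = - \frac{s}{3}$)
$K{\left(N \right)} = \frac{8}{N}$ ($K{\left(N \right)} = \frac{143 + 9^{2} - 216}{N} = \frac{143 + 81 - 216}{N} = \frac{8}{N}$)
$\sqrt{8566 + K{\left(R{\left(-5 + 6 \left(-3\right) \right)} \right)}} = \sqrt{8566 + \frac{8}{\left(- \frac{1}{3}\right) \left(-5 + 6 \left(-3\right)\right)}} = \sqrt{8566 + \frac{8}{\left(- \frac{1}{3}\right) \left(-5 - 18\right)}} = \sqrt{8566 + \frac{8}{\left(- \frac{1}{3}\right) \left(-23\right)}} = \sqrt{8566 + \frac{8}{\frac{23}{3}}} = \sqrt{8566 + 8 \cdot \frac{3}{23}} = \sqrt{8566 + \frac{24}{23}} = \sqrt{\frac{197042}{23}} = \frac{\sqrt{4531966}}{23}$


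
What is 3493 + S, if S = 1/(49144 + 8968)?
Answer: 202985217/58112 ≈ 3493.0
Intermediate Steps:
S = 1/58112 ≈ 1.7208e-5
3493 + S = 3493 + 1/58112 = 202985217/58112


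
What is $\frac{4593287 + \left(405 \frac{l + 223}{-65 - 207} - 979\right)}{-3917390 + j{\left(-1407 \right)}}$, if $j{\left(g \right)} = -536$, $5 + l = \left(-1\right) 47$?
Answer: $- \frac{1249038521}{1065675872} \approx -1.1721$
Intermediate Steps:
$l = -52$ ($l = -5 - 47 = -52$)
$\frac{4593287 + \left(405 \frac{l + 223}{-65 - 207} - 979\right)}{-3917390 + j{\left(-1407 \right)}} = \frac{4593287 - \left(979 - 405 \frac{-52 + 223}{-65 - 207}\right)}{-3917390 - 536} = \frac{4593287 - \left(979 - 405 \frac{171}{-272}\right)}{-3917926} = \left(4593287 - \left(979 - 405 \cdot 171 \left(- \frac{1}{272}\right)\right)\right) \left(- \frac{1}{3917926}\right) = \left(4593287 + \left(405 \left(- \frac{171}{272}\right) - 979\right)\right) \left(- \frac{1}{3917926}\right) = \left(4593287 - \frac{335543}{272}\right) \left(- \frac{1}{3917926}\right) = \frac{1249038521}{272} \left(- \frac{1}{3917926}\right) = - \frac{1249038521}{1065675872}$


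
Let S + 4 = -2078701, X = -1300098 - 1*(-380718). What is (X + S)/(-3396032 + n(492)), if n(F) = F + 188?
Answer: 2998085/3395352 ≈ 0.88300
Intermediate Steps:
X = -919380 (X = -1300098 + 380718 = -919380)
S = -2078705 (S = -4 - 2078701 = -2078705)
n(F) = 188 + F
(X + S)/(-3396032 + n(492)) = (-919380 - 2078705)/(-3396032 + (188 + 492)) = -2998085/(-3396032 + 680) = -2998085/(-3395352) = -2998085*(-1/3395352) = 2998085/3395352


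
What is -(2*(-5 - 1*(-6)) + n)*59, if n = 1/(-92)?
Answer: -10797/92 ≈ -117.36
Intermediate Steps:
n = -1/92 ≈ -0.010870
-(2*(-5 - 1*(-6)) + n)*59 = -(2*(-5 - 1*(-6)) - 1/92)*59 = -(2*(-5 + 6) - 1/92)*59 = -(2*1 - 1/92)*59 = -(2 - 1/92)*59 = -183*59/92 = -1*10797/92 = -10797/92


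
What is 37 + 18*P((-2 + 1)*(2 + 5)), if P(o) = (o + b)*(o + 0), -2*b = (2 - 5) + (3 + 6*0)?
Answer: 919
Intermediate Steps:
b = 0 (b = -((2 - 5) + (3 + 6*0))/2 = -(-3 + (3 + 0))/2 = -(-3 + 3)/2 = -1/2*0 = 0)
P(o) = o**2 (P(o) = (o + 0)*(o + 0) = o*o = o**2)
37 + 18*P((-2 + 1)*(2 + 5)) = 37 + 18*((-2 + 1)*(2 + 5))**2 = 37 + 18*(-1*7)**2 = 37 + 18*(-7)**2 = 37 + 18*49 = 37 + 882 = 919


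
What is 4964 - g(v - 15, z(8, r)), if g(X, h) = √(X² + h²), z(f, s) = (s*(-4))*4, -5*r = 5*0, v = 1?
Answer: 4950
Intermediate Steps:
r = 0 (r = -0 = -⅕*0 = 0)
z(f, s) = -16*s (z(f, s) = -4*s*4 = -16*s)
4964 - g(v - 15, z(8, r)) = 4964 - √((1 - 15)² + (-16*0)²) = 4964 - √((-14)² + 0²) = 4964 - √(196 + 0) = 4964 - √196 = 4964 - 1*14 = 4964 - 14 = 4950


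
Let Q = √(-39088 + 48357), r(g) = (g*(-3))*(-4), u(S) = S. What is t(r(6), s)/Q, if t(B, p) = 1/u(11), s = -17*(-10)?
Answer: √9269/101959 ≈ 0.00094426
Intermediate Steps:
r(g) = 12*g (r(g) = -3*g*(-4) = 12*g)
s = 170
t(B, p) = 1/11
Q = √9269 ≈ 96.276
t(r(6), s)/Q = 1/(11*(√9269)) = (√9269/9269)/11 = √9269/101959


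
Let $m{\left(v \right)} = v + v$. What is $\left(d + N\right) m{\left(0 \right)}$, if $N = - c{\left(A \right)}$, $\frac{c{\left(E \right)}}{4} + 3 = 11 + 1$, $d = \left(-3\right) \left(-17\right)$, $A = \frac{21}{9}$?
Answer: $0$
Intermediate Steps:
$m{\left(v \right)} = 2 v$
$A = \frac{7}{3}$ ($A = 21 \cdot \frac{1}{9} = \frac{7}{3} \approx 2.3333$)
$d = 51$
$c{\left(E \right)} = 36$ ($c{\left(E \right)} = -12 + 4 \left(11 + 1\right) = -12 + 4 \cdot 12 = -12 + 48 = 36$)
$N = -36$ ($N = \left(-1\right) 36 = -36$)
$\left(d + N\right) m{\left(0 \right)} = \left(51 - 36\right) 2 \cdot 0 = 15 \cdot 0 = 0$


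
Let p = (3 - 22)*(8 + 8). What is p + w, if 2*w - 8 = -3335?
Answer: -3935/2 ≈ -1967.5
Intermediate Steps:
w = -3327/2 (w = 4 + (1/2)*(-3335) = 4 - 3335/2 = -3327/2 ≈ -1663.5)
p = -304 (p = -19*16 = -304)
p + w = -304 - 3327/2 = -3935/2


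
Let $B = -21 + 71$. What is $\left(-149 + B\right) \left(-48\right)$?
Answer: $4752$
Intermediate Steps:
$B = 50$
$\left(-149 + B\right) \left(-48\right) = \left(-149 + 50\right) \left(-48\right) = \left(-99\right) \left(-48\right) = 4752$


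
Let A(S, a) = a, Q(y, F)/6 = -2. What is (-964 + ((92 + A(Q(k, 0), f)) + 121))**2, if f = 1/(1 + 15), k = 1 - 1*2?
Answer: 144360225/256 ≈ 5.6391e+5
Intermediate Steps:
k = -1 (k = 1 - 2 = -1)
Q(y, F) = -12 (Q(y, F) = 6*(-2) = -12)
f = 1/16 ≈ 0.062500
(-964 + ((92 + A(Q(k, 0), f)) + 121))**2 = (-964 + ((92 + 1/16) + 121))**2 = (-964 + (1473/16 + 121))**2 = (-964 + 3409/16)**2 = (-12015/16)**2 = 144360225/256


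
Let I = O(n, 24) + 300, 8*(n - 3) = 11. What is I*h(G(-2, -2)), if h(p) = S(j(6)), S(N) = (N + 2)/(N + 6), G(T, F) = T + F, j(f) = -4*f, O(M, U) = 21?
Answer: 1177/3 ≈ 392.33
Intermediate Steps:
n = 35/8 (n = 3 + (1/8)*11 = 3 + 11/8 = 35/8 ≈ 4.3750)
G(T, F) = F + T
S(N) = (2 + N)/(6 + N)
h(p) = 11/9 (h(p) = (2 - 4*6)/(6 - 4*6) = (2 - 24)/(6 - 24) = -22/(-18) = -1/18*(-22) = 11/9)
I = 321 (I = 21 + 300 = 321)
I*h(G(-2, -2)) = 321*(11/9) = 1177/3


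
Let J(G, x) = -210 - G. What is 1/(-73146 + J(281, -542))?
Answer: -1/73637 ≈ -1.3580e-5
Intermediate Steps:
1/(-73146 + J(281, -542)) = 1/(-73146 + (-210 - 1*281)) = 1/(-73146 + (-210 - 281)) = 1/(-73146 - 491) = 1/(-73637) = -1/73637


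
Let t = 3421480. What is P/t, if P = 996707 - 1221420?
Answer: -224713/3421480 ≈ -0.065677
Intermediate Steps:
P = -224713
P/t = -224713/3421480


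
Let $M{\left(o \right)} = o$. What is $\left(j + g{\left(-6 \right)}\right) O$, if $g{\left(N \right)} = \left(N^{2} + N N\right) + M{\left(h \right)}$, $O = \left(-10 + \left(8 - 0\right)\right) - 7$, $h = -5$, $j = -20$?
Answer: $-423$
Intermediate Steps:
$O = -9$ ($O = \left(-10 + \left(8 + 0\right)\right) - 7 = \left(-10 + 8\right) - 7 = -2 - 7 = -9$)
$g{\left(N \right)} = -5 + 2 N^{2}$ ($g{\left(N \right)} = \left(N^{2} + N N\right) - 5 = \left(N^{2} + N^{2}\right) - 5 = 2 N^{2} - 5 = -5 + 2 N^{2}$)
$\left(j + g{\left(-6 \right)}\right) O = \left(-20 - \left(5 - 2 \left(-6\right)^{2}\right)\right) \left(-9\right) = \left(-20 + \left(-5 + 2 \cdot 36\right)\right) \left(-9\right) = \left(-20 + \left(-5 + 72\right)\right) \left(-9\right) = \left(-20 + 67\right) \left(-9\right) = 47 \left(-9\right) = -423$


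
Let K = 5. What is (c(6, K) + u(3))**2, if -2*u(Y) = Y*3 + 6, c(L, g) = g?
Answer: 25/4 ≈ 6.2500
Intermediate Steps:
u(Y) = -3 - 3*Y/2 (u(Y) = -(Y*3 + 6)/2 = -(3*Y + 6)/2 = -(6 + 3*Y)/2 = -3 - 3*Y/2)
(c(6, K) + u(3))**2 = (5 + (-3 - 3/2*3))**2 = (5 + (-3 - 9/2))**2 = (5 - 15/2)**2 = (-5/2)**2 = 25/4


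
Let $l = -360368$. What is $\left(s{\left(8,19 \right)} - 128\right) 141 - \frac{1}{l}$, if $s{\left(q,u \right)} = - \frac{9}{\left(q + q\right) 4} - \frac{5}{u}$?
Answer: $- \frac{495857336201}{27387968} \approx -18105.0$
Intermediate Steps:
$s{\left(q,u \right)} = - \frac{5}{u} - \frac{9}{8 q}$ ($s{\left(q,u \right)} = - \frac{9}{2 q 4} - \frac{5}{u} = - \frac{9}{8 q} - \frac{5}{u} = - \frac{5}{u} - \frac{9}{8 q}$)
$\left(s{\left(8,19 \right)} - 128\right) 141 - \frac{1}{l} = \left(\left(- \frac{5}{19} - \frac{9}{8 \cdot 8}\right) - 128\right) 141 - \frac{1}{-360368} = \left(\left(\left(-5\right) \frac{1}{19} - \frac{9}{64}\right) - 128\right) 141 - - \frac{1}{360368} = \left(\left(- \frac{5}{19} - \frac{9}{64}\right) - 128\right) 141 + \frac{1}{360368} = \left(- \frac{491}{1216} - 128\right) 141 + \frac{1}{360368} = \left(- \frac{156139}{1216}\right) 141 + \frac{1}{360368} = - \frac{22015599}{1216} + \frac{1}{360368} = - \frac{495857336201}{27387968}$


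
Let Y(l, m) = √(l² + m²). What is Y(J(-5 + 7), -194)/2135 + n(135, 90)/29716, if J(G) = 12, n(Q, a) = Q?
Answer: 135/29716 + 2*√9445/2135 ≈ 0.095583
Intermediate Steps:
Y(J(-5 + 7), -194)/2135 + n(135, 90)/29716 = √(12² + (-194)²)/2135 + 135/29716 = √(144 + 37636)*(1/2135) + 135*(1/29716) = √37780*(1/2135) + 135/29716 = (2*√9445)*(1/2135) + 135/29716 = 2*√9445/2135 + 135/29716 = 135/29716 + 2*√9445/2135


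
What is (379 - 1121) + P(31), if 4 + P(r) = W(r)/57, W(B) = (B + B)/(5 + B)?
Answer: -765365/1026 ≈ -745.97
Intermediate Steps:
W(B) = 2*B/(5 + B) (W(B) = (2*B)/(5 + B) = 2*B/(5 + B))
P(r) = -4 + 2*r/(57*(5 + r)) (P(r) = -4 + (2*r/(5 + r))/57 = -4 + (2*r/(5 + r))*(1/57) = -4 + 2*r/(57*(5 + r)))
(379 - 1121) + P(31) = (379 - 1121) + 2*(-570 - 113*31)/(57*(5 + 31)) = -742 + (2/57)*(-570 - 3503)/36 = -742 + (2/57)*(1/36)*(-4073) = -742 - 4073/1026 = -765365/1026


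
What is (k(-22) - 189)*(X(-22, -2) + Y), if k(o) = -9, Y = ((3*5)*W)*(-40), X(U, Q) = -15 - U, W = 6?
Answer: 711414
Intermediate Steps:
Y = -3600 (Y = ((3*5)*6)*(-40) = (15*6)*(-40) = 90*(-40) = -3600)
(k(-22) - 189)*(X(-22, -2) + Y) = (-9 - 189)*((-15 - 1*(-22)) - 3600) = -198*((-15 + 22) - 3600) = -198*(7 - 3600) = -198*(-3593) = 711414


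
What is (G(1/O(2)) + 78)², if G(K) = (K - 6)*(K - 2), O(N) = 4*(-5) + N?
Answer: 858783025/104976 ≈ 8180.8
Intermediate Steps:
O(N) = -20 + N
G(K) = (-6 + K)*(-2 + K)
(G(1/O(2)) + 78)² = ((12 + (1/(-20 + 2))² - 8/(-20 + 2)) + 78)² = ((12 + (1/(-18))² - 8/(-18)) + 78)² = ((12 + (-1/18)² - 8*(-1/18)) + 78)² = ((12 + 1/324 + 4/9) + 78)² = (4033/324 + 78)² = (29305/324)² = 858783025/104976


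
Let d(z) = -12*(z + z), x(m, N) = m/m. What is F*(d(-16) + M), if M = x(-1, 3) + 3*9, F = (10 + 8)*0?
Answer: 0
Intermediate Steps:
x(m, N) = 1
d(z) = -24*z
F = 0 (F = 18*0 = 0)
M = 28 (M = 1 + 3*9 = 1 + 27 = 28)
F*(d(-16) + M) = 0*(-24*(-16) + 28) = 0*(384 + 28) = 0*412 = 0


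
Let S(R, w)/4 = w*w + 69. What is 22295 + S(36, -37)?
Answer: 28047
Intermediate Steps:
S(R, w) = 276 + 4*w² (S(R, w) = 4*(w*w + 69) = 4*(w² + 69) = 4*(69 + w²) = 276 + 4*w²)
22295 + S(36, -37) = 22295 + (276 + 4*(-37)²) = 22295 + (276 + 4*1369) = 22295 + (276 + 5476) = 22295 + 5752 = 28047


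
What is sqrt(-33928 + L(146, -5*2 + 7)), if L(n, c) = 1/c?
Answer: I*sqrt(305355)/3 ≈ 184.2*I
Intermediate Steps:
sqrt(-33928 + L(146, -5*2 + 7)) = sqrt(-33928 + 1/(-5*2 + 7)) = sqrt(-33928 + 1/(-10 + 7)) = sqrt(-33928 + 1/(-3)) = sqrt(-33928 - 1/3) = sqrt(-101785/3) = I*sqrt(305355)/3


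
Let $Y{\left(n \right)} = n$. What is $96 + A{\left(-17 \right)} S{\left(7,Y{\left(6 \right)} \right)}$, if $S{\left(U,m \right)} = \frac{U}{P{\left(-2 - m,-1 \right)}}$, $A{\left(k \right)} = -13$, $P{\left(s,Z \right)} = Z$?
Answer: $187$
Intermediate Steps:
$S{\left(U,m \right)} = - U$ ($S{\left(U,m \right)} = \frac{U}{-1} = U \left(-1\right) = - U$)
$96 + A{\left(-17 \right)} S{\left(7,Y{\left(6 \right)} \right)} = 96 - 13 \left(\left(-1\right) 7\right) = 96 - -91 = 96 + 91 = 187$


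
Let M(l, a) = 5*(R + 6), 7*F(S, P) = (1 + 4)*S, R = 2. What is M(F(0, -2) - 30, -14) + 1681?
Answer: 1721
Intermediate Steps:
F(S, P) = 5*S/7 (F(S, P) = ((1 + 4)*S)/7 = (5*S)/7 = 5*S/7)
M(l, a) = 40 (M(l, a) = 5*(2 + 6) = 5*8 = 40)
M(F(0, -2) - 30, -14) + 1681 = 40 + 1681 = 1721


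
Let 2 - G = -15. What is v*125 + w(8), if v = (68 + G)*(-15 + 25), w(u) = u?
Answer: 106258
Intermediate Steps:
G = 17 (G = 2 - 1*(-15) = 2 + 15 = 17)
v = 850 (v = (68 + 17)*(-15 + 25) = 85*10 = 850)
v*125 + w(8) = 850*125 + 8 = 106250 + 8 = 106258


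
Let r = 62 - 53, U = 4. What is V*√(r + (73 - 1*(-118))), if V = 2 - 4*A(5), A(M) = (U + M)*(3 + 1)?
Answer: -1420*√2 ≈ -2008.2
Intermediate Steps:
r = 9
A(M) = 16 + 4*M (A(M) = (4 + M)*(3 + 1) = (4 + M)*4 = 16 + 4*M)
V = -142 (V = 2 - 4*(16 + 4*5) = 2 - 4*(16 + 20) = 2 - 4*36 = 2 - 144 = -142)
V*√(r + (73 - 1*(-118))) = -142*√(9 + (73 - 1*(-118))) = -142*√(9 + (73 + 118)) = -142*√(9 + 191) = -1420*√2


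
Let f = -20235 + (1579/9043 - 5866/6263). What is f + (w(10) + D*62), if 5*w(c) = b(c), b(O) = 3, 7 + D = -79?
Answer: -7240148436893/283181545 ≈ -25567.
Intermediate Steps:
D = -86 (D = -7 - 79 = -86)
w(c) = 3/5 (w(c) = (1/5)*3 = 3/5)
f = -1146078869576/56636309 (f = -20235 + (1579*(1/9043) - 5866*1/6263) = -20235 + (1579/9043 - 5866/6263) = -20235 - 43156961/56636309 = -1146078869576/56636309 ≈ -20236.)
f + (w(10) + D*62) = -1146078869576/56636309 + (3/5 - 86*62) = -1146078869576/56636309 + (3/5 - 5332) = -1146078869576/56636309 - 26657/5 = -7240148436893/283181545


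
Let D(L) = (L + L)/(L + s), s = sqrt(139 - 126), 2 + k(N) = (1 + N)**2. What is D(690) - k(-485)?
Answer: -111524331898/476087 - 1380*sqrt(13)/476087 ≈ -2.3425e+5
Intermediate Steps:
k(N) = -2 + (1 + N)**2
s = sqrt(13) ≈ 3.6056
D(L) = 2*L/(L + sqrt(13)) (D(L) = (L + L)/(L + sqrt(13)) = (2*L)/(L + sqrt(13)) = 2*L/(L + sqrt(13)))
D(690) - k(-485) = 2*690/(690 + sqrt(13)) - (-2 + (1 - 485)**2) = 1380/(690 + sqrt(13)) - (-2 + (-484)**2) = 1380/(690 + sqrt(13)) - (-2 + 234256) = 1380/(690 + sqrt(13)) - 1*234254 = 1380/(690 + sqrt(13)) - 234254 = -234254 + 1380/(690 + sqrt(13))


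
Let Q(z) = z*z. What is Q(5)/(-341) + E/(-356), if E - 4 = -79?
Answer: 16675/121396 ≈ 0.13736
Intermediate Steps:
E = -75 (E = 4 - 79 = -75)
Q(z) = z²
Q(5)/(-341) + E/(-356) = 5²/(-341) - 75/(-356) = 25*(-1/341) - 75*(-1/356) = -25/341 + 75/356 = 16675/121396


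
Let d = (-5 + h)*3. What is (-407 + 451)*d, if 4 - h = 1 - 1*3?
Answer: 132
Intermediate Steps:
h = 6 (h = 4 - (1 - 1*3) = 4 - (1 - 3) = 4 - 1*(-2) = 4 + 2 = 6)
d = 3 (d = (-5 + 6)*3 = 1*3 = 3)
(-407 + 451)*d = (-407 + 451)*3 = 44*3 = 132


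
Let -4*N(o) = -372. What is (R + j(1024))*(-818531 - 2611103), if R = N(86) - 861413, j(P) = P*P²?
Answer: -3679587454455536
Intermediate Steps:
j(P) = P³
N(o) = 93 (N(o) = -¼*(-372) = 93)
R = -861320 (R = 93 - 861413 = -861320)
(R + j(1024))*(-818531 - 2611103) = (-861320 + 1024³)*(-818531 - 2611103) = (-861320 + 1073741824)*(-3429634) = 1072880504*(-3429634) = -3679587454455536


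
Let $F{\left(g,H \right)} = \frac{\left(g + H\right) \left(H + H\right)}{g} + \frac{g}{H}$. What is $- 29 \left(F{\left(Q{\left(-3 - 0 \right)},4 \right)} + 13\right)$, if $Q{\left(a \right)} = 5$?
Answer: $- \frac{16617}{20} \approx -830.85$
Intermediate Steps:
$F{\left(g,H \right)} = \frac{g}{H} + \frac{2 H \left(H + g\right)}{g}$ ($F{\left(g,H \right)} = \frac{\left(H + g\right) 2 H}{g} + \frac{g}{H} = \frac{2 H \left(H + g\right)}{g} + \frac{g}{H} = \frac{g}{H} + \frac{2 H \left(H + g\right)}{g}$)
$- 29 \left(F{\left(Q{\left(-3 - 0 \right)},4 \right)} + 13\right) = - 29 \left(\left(2 \cdot 4 + \frac{5}{4} + \frac{2 \cdot 4^{2}}{5}\right) + 13\right) = - 29 \left(\left(8 + 5 \cdot \frac{1}{4} + 2 \cdot 16 \cdot \frac{1}{5}\right) + 13\right) = - 29 \left(\left(8 + \frac{5}{4} + \frac{32}{5}\right) + 13\right) = - 29 \left(\frac{313}{20} + 13\right) = \left(-29\right) \frac{573}{20} = - \frac{16617}{20}$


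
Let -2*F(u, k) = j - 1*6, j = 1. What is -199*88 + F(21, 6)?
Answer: -35019/2 ≈ -17510.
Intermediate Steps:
F(u, k) = 5/2 (F(u, k) = -(1 - 1*6)/2 = -(1 - 6)/2 = -1/2*(-5) = 5/2)
-199*88 + F(21, 6) = -199*88 + 5/2 = -17512 + 5/2 = -35019/2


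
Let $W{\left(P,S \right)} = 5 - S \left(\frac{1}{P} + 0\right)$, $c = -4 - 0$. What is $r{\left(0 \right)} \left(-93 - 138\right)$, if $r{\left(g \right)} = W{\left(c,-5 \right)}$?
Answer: $- \frac{3465}{4} \approx -866.25$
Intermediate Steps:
$c = -4$ ($c = -4 + 0 = -4$)
$W{\left(P,S \right)} = 5 - \frac{S}{P}$
$r{\left(g \right)} = \frac{15}{4}$ ($r{\left(g \right)} = 5 - - \frac{5}{-4} = 5 - \left(-5\right) \left(- \frac{1}{4}\right) = 5 - \frac{5}{4} = \frac{15}{4}$)
$r{\left(0 \right)} \left(-93 - 138\right) = \frac{15 \left(-93 - 138\right)}{4} = \frac{15}{4} \left(-231\right) = - \frac{3465}{4}$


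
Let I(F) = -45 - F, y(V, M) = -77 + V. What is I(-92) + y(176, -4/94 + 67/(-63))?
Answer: 146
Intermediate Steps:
I(-92) + y(176, -4/94 + 67/(-63)) = (-45 - 1*(-92)) + (-77 + 176) = (-45 + 92) + 99 = 47 + 99 = 146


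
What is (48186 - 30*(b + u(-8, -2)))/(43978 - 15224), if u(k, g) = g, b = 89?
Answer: 22788/14377 ≈ 1.5850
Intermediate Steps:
(48186 - 30*(b + u(-8, -2)))/(43978 - 15224) = (48186 - 30*(89 - 2))/(43978 - 15224) = (48186 - 30*87)/28754 = (48186 - 2610)*(1/28754) = 45576*(1/28754) = 22788/14377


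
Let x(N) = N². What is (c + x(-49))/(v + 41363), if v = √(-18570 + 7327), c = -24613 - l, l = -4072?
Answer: -187581205/427727253 + 4535*I*√11243/427727253 ≈ -0.43855 + 0.0011242*I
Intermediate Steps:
c = -20541 (c = -24613 - 1*(-4072) = -24613 + 4072 = -20541)
v = I*√11243 (v = √(-11243) = I*√11243 ≈ 106.03*I)
(c + x(-49))/(v + 41363) = (-20541 + (-49)²)/(I*√11243 + 41363) = (-20541 + 2401)/(41363 + I*√11243) = -18140/(41363 + I*√11243)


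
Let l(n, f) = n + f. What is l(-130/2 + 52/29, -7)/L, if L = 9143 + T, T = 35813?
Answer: -509/325931 ≈ -0.0015617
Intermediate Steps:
L = 44956 (L = 9143 + 35813 = 44956)
l(n, f) = f + n
l(-130/2 + 52/29, -7)/L = (-7 + (-130/2 + 52/29))/44956 = (-7 + (-130*1/2 + 52*(1/29)))*(1/44956) = (-7 + (-65 + 52/29))*(1/44956) = (-7 - 1833/29)*(1/44956) = -2036/29*1/44956 = -509/325931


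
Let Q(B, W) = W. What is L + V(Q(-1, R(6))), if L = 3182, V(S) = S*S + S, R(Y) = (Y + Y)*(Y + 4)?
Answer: 17702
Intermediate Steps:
R(Y) = 2*Y*(4 + Y) (R(Y) = (2*Y)*(4 + Y) = 2*Y*(4 + Y))
V(S) = S + S² (V(S) = S² + S = S + S²)
L + V(Q(-1, R(6))) = 3182 + (2*6*(4 + 6))*(1 + 2*6*(4 + 6)) = 3182 + (2*6*10)*(1 + 2*6*10) = 3182 + 120*(1 + 120) = 3182 + 120*121 = 3182 + 14520 = 17702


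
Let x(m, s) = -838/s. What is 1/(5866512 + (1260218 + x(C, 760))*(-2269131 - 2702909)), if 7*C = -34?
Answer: -19/119051016161714 ≈ -1.5960e-13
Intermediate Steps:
C = -34/7 (C = (1/7)*(-34) = -34/7 ≈ -4.8571)
1/(5866512 + (1260218 + x(C, 760))*(-2269131 - 2702909)) = 1/(5866512 + (1260218 - 838/760)*(-2269131 - 2702909)) = 1/(5866512 + (1260218 - 838*1/760)*(-4972040)) = 1/(5866512 + (1260218 - 419/380)*(-4972040)) = 1/(5866512 + (478882421/380)*(-4972040)) = 1/(5866512 - 119051127625442/19) = 1/(-119051016161714/19) = -19/119051016161714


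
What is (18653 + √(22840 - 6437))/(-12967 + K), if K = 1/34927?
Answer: -651493331/452898408 - 34927*√16403/452898408 ≈ -1.4484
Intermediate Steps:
K = 1/34927 ≈ 2.8631e-5
(18653 + √(22840 - 6437))/(-12967 + K) = (18653 + √(22840 - 6437))/(-12967 + 1/34927) = (18653 + √16403)/(-452898408/34927) = (18653 + √16403)*(-34927/452898408) = -651493331/452898408 - 34927*√16403/452898408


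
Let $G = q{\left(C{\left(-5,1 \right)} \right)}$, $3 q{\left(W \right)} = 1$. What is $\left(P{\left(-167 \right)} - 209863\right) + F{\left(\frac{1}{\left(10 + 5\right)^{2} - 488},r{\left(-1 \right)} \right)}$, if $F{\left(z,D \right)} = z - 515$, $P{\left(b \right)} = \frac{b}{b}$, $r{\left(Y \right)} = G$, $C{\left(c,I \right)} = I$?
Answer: $- \frac{55329152}{263} \approx -2.1038 \cdot 10^{5}$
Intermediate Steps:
$q{\left(W \right)} = \frac{1}{3}$ ($q{\left(W \right)} = \frac{1}{3} \cdot 1 = \frac{1}{3}$)
$G = \frac{1}{3} \approx 0.33333$
$r{\left(Y \right)} = \frac{1}{3}$
$P{\left(b \right)} = 1$
$F{\left(z,D \right)} = -515 + z$
$\left(P{\left(-167 \right)} - 209863\right) + F{\left(\frac{1}{\left(10 + 5\right)^{2} - 488},r{\left(-1 \right)} \right)} = \left(1 - 209863\right) - \left(515 - \frac{1}{\left(10 + 5\right)^{2} - 488}\right) = -209862 - \left(515 - \frac{1}{15^{2} - 488}\right) = -209862 - \left(515 - \frac{1}{225 - 488}\right) = -209862 - \left(515 - \frac{1}{-263}\right) = -209862 - \frac{135446}{263} = - \frac{55329152}{263}$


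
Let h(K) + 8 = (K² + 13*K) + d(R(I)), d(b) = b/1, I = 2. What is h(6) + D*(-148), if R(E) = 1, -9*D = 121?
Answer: 18871/9 ≈ 2096.8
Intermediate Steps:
D = -121/9 (D = -⅑*121 = -121/9 ≈ -13.444)
d(b) = b (d(b) = b*1 = b)
h(K) = -7 + K² + 13*K (h(K) = -8 + ((K² + 13*K) + 1) = -8 + (1 + K² + 13*K) = -7 + K² + 13*K)
h(6) + D*(-148) = (-7 + 6² + 13*6) - 121/9*(-148) = (-7 + 36 + 78) + 17908/9 = 107 + 17908/9 = 18871/9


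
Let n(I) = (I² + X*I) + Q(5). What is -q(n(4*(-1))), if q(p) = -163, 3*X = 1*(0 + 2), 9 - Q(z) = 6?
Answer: 163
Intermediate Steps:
Q(z) = 3 (Q(z) = 9 - 1*6 = 9 - 6 = 3)
X = ⅔ (X = (1*(0 + 2))/3 = (1*2)/3 = (⅓)*2 = ⅔ ≈ 0.66667)
n(I) = 3 + I² + 2*I/3 (n(I) = (I² + 2*I/3) + 3 = 3 + I² + 2*I/3)
-q(n(4*(-1))) = -1*(-163) = 163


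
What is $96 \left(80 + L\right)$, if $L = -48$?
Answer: $3072$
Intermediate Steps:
$96 \left(80 + L\right) = 96 \left(80 - 48\right) = 96 \cdot 32 = 3072$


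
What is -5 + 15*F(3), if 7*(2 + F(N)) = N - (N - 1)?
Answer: -230/7 ≈ -32.857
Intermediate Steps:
F(N) = -13/7 (F(N) = -2 + (N - (N - 1))/7 = -2 + (N - (-1 + N))/7 = -2 + (N + (1 - N))/7 = -2 + (⅐)*1 = -2 + ⅐ = -13/7)
-5 + 15*F(3) = -5 + 15*(-13/7) = -5 - 195/7 = -230/7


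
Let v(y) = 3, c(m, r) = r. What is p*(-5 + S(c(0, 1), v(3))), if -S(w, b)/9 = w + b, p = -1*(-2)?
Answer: -82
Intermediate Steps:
p = 2
S(w, b) = -9*b - 9*w (S(w, b) = -9*(w + b) = -9*(b + w) = -9*b - 9*w)
p*(-5 + S(c(0, 1), v(3))) = 2*(-5 + (-9*3 - 9*1)) = 2*(-5 + (-27 - 9)) = 2*(-5 - 36) = 2*(-41) = -82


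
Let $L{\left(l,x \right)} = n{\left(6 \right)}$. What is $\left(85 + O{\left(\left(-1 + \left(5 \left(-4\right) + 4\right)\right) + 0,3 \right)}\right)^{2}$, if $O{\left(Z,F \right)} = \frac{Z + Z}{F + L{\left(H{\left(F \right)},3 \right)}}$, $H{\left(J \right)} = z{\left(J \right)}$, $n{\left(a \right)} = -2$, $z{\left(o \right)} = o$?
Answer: $2601$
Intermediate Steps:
$H{\left(J \right)} = J$
$L{\left(l,x \right)} = -2$
$O{\left(Z,F \right)} = \frac{2 Z}{-2 + F}$ ($O{\left(Z,F \right)} = \frac{Z + Z}{F - 2} = \frac{2 Z}{-2 + F}$)
$\left(85 + O{\left(\left(-1 + \left(5 \left(-4\right) + 4\right)\right) + 0,3 \right)}\right)^{2} = \left(85 + \frac{2 \left(\left(-1 + \left(5 \left(-4\right) + 4\right)\right) + 0\right)}{-2 + 3}\right)^{2} = \left(85 + \frac{2 \left(\left(-1 + \left(-20 + 4\right)\right) + 0\right)}{1}\right)^{2} = \left(85 + 2 \left(\left(-1 - 16\right) + 0\right) 1\right)^{2} = \left(85 + 2 \left(-17 + 0\right) 1\right)^{2} = \left(85 + 2 \left(-17\right) 1\right)^{2} = \left(85 - 34\right)^{2} = 51^{2} = 2601$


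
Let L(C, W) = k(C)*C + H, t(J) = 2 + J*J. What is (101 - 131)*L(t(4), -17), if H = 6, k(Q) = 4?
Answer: -2340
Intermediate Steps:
t(J) = 2 + J²
L(C, W) = 6 + 4*C (L(C, W) = 4*C + 6 = 6 + 4*C)
(101 - 131)*L(t(4), -17) = (101 - 131)*(6 + 4*(2 + 4²)) = -30*(6 + 4*(2 + 16)) = -30*(6 + 4*18) = -30*(6 + 72) = -30*78 = -2340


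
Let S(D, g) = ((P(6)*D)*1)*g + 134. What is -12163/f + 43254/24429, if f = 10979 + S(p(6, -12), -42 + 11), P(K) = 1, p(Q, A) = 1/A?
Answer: 734654058/1086170341 ≈ 0.67637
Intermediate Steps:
S(D, g) = 134 + D*g (S(D, g) = ((1*D)*1)*g + 134 = (D*1)*g + 134 = D*g + 134 = 134 + D*g)
f = 133387/12 (f = 10979 + (134 + (-42 + 11)/(-12)) = 10979 + (134 - 1/12*(-31)) = 10979 + (134 + 31/12) = 10979 + 1639/12 = 133387/12 ≈ 11116.)
-12163/f + 43254/24429 = -12163/133387/12 + 43254/24429 = -12163*12/133387 + 43254*(1/24429) = -145956/133387 + 14418/8143 = 734654058/1086170341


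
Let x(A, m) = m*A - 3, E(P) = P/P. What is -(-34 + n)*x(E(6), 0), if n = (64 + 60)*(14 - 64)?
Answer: -18702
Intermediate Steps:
E(P) = 1
x(A, m) = -3 + A*m (x(A, m) = A*m - 3 = -3 + A*m)
n = -6200 (n = 124*(-50) = -6200)
-(-34 + n)*x(E(6), 0) = -(-34 - 6200)*(-3 + 1*0) = -(-6234)*(-3 + 0) = -(-6234)*(-3) = -1*18702 = -18702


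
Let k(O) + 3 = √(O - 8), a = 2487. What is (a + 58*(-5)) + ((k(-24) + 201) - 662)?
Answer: 1733 + 4*I*√2 ≈ 1733.0 + 5.6569*I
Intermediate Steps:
k(O) = -3 + √(-8 + O) (k(O) = -3 + √(O - 8) = -3 + √(-8 + O))
(a + 58*(-5)) + ((k(-24) + 201) - 662) = (2487 + 58*(-5)) + (((-3 + √(-8 - 24)) + 201) - 662) = (2487 - 290) + (((-3 + √(-32)) + 201) - 662) = 2197 + (((-3 + 4*I*√2) + 201) - 662) = 2197 + ((198 + 4*I*√2) - 662) = 2197 + (-464 + 4*I*√2) = 1733 + 4*I*√2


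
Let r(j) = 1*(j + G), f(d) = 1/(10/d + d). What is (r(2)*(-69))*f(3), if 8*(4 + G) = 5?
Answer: 2277/152 ≈ 14.980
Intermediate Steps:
f(d) = 1/(d + 10/d)
G = -27/8 (G = -4 + (1/8)*5 = -4 + 5/8 = -27/8 ≈ -3.3750)
r(j) = -27/8 + j (r(j) = 1*(j - 27/8) = 1*(-27/8 + j) = -27/8 + j)
(r(2)*(-69))*f(3) = ((-27/8 + 2)*(-69))*(3/(10 + 3**2)) = (-11/8*(-69))*(3/(10 + 9)) = 759*(3/19)/8 = 759*(3*(1/19))/8 = (759/8)*(3/19) = 2277/152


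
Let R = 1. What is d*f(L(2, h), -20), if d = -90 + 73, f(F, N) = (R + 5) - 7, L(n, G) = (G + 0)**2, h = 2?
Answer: 17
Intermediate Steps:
L(n, G) = G**2
f(F, N) = -1 (f(F, N) = (1 + 5) - 7 = 6 - 7 = -1)
d = -17
d*f(L(2, h), -20) = -17*(-1) = 17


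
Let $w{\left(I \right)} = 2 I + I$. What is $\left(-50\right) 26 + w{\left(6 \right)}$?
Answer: $-1282$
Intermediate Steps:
$w{\left(I \right)} = 3 I$
$\left(-50\right) 26 + w{\left(6 \right)} = \left(-50\right) 26 + 3 \cdot 6 = -1300 + 18 = -1282$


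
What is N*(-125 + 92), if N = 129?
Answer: -4257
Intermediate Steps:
N*(-125 + 92) = 129*(-125 + 92) = 129*(-33) = -4257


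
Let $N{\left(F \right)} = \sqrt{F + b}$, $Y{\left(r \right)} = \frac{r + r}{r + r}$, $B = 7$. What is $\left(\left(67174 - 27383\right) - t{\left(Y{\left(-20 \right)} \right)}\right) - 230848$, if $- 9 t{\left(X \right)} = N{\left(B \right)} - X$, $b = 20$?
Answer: $- \frac{1719514}{9} + \frac{\sqrt{3}}{3} \approx -1.9106 \cdot 10^{5}$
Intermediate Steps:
$Y{\left(r \right)} = 1$ ($Y{\left(r \right)} = \frac{2 r}{2 r} = 2 r \frac{1}{2 r} = 1$)
$N{\left(F \right)} = \sqrt{20 + F}$ ($N{\left(F \right)} = \sqrt{F + 20} = \sqrt{20 + F}$)
$t{\left(X \right)} = - \frac{\sqrt{3}}{3} + \frac{X}{9}$ ($t{\left(X \right)} = - \frac{\sqrt{20 + 7} - X}{9} = - \frac{\sqrt{27} - X}{9} = - \frac{3 \sqrt{3} - X}{9} = - \frac{- X + 3 \sqrt{3}}{9} = - \frac{\sqrt{3}}{3} + \frac{X}{9}$)
$\left(\left(67174 - 27383\right) - t{\left(Y{\left(-20 \right)} \right)}\right) - 230848 = \left(\left(67174 - 27383\right) - \left(- \frac{\sqrt{3}}{3} + \frac{1}{9} \cdot 1\right)\right) - 230848 = \left(\left(67174 - 27383\right) - \left(- \frac{\sqrt{3}}{3} + \frac{1}{9}\right)\right) - 230848 = \left(39791 - \left(\frac{1}{9} - \frac{\sqrt{3}}{3}\right)\right) - 230848 = \left(\frac{358118}{9} + \frac{\sqrt{3}}{3}\right) - 230848 = - \frac{1719514}{9} + \frac{\sqrt{3}}{3}$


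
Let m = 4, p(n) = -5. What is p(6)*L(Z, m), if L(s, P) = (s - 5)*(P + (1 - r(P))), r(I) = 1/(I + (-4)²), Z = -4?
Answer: 891/4 ≈ 222.75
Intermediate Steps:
r(I) = 1/(16 + I) (r(I) = 1/(I + 16) = 1/(16 + I))
L(s, P) = (-5 + s)*(1 + P - 1/(16 + P)) (L(s, P) = (s - 5)*(P + (1 - 1/(16 + P))) = (-5 + s)*(1 + P - 1/(16 + P)))
p(6)*L(Z, m) = -5*(5 - 1*(-4) + (16 + 4)*(-5 - 4 - 5*4 + 4*(-4)))/(16 + 4) = -5*(5 + 4 + 20*(-5 - 4 - 20 - 16))/20 = -(5 + 4 + 20*(-45))/4 = -(5 + 4 - 900)/4 = -(-891)/4 = -5*(-891/20) = 891/4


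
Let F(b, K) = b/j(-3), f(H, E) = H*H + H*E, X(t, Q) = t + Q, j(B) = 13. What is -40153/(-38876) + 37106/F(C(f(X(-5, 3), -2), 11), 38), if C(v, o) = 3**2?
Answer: 18753288505/349884 ≈ 53599.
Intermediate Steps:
X(t, Q) = Q + t
f(H, E) = H**2 + E*H
C(v, o) = 9
F(b, K) = b/13
-40153/(-38876) + 37106/F(C(f(X(-5, 3), -2), 11), 38) = -40153/(-38876) + 37106/(((1/13)*9)) = -40153*(-1/38876) + 37106/(9/13) = 40153/38876 + 37106*(13/9) = 40153/38876 + 482378/9 = 18753288505/349884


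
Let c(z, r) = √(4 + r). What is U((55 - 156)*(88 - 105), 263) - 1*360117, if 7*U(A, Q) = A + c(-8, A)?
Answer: -2519102/7 + √1721/7 ≈ -3.5987e+5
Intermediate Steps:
U(A, Q) = A/7 + √(4 + A)/7 (U(A, Q) = (A + √(4 + A))/7 = A/7 + √(4 + A)/7)
U((55 - 156)*(88 - 105), 263) - 1*360117 = (((55 - 156)*(88 - 105))/7 + √(4 + (55 - 156)*(88 - 105))/7) - 1*360117 = ((-101*(-17))/7 + √(4 - 101*(-17))/7) - 360117 = ((⅐)*1717 + √(4 + 1717)/7) - 360117 = (1717/7 + √1721/7) - 360117 = -2519102/7 + √1721/7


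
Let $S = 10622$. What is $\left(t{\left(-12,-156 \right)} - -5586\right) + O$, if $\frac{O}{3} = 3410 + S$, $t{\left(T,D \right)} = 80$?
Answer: $47762$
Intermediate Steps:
$O = 42096$ ($O = 3 \left(3410 + 10622\right) = 3 \cdot 14032 = 42096$)
$\left(t{\left(-12,-156 \right)} - -5586\right) + O = \left(80 - -5586\right) + 42096 = \left(80 + 5586\right) + 42096 = 5666 + 42096 = 47762$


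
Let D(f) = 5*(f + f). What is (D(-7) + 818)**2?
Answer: 559504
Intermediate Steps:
D(f) = 10*f (D(f) = 5*(2*f) = 10*f)
(D(-7) + 818)**2 = (10*(-7) + 818)**2 = (-70 + 818)**2 = 748**2 = 559504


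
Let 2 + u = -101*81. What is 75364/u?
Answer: -75364/8183 ≈ -9.2098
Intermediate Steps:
u = -8183 (u = -2 - 101*81 = -2 - 8181 = -8183)
75364/u = 75364/(-8183) = 75364*(-1/8183) = -75364/8183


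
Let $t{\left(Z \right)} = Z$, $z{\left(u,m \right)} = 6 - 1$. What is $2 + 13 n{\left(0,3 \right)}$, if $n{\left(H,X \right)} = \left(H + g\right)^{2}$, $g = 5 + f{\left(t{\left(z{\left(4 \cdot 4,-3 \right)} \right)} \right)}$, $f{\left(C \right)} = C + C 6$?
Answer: $20802$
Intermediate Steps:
$z{\left(u,m \right)} = 5$ ($z{\left(u,m \right)} = 6 - 1 = 5$)
$f{\left(C \right)} = 7 C$ ($f{\left(C \right)} = C + 6 C = 7 C$)
$g = 40$ ($g = 5 + 7 \cdot 5 = 5 + 35 = 40$)
$n{\left(H,X \right)} = \left(40 + H\right)^{2}$ ($n{\left(H,X \right)} = \left(H + 40\right)^{2} = \left(40 + H\right)^{2}$)
$2 + 13 n{\left(0,3 \right)} = 2 + 13 \left(40 + 0\right)^{2} = 2 + 13 \cdot 40^{2} = 2 + 13 \cdot 1600 = 2 + 20800 = 20802$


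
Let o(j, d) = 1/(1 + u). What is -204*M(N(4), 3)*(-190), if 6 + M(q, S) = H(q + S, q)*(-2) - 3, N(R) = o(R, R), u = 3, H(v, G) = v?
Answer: -600780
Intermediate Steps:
o(j, d) = 1/4 (o(j, d) = 1/(1 + 3) = 1/4)
N(R) = 1/4
M(q, S) = -9 - 2*S - 2*q (M(q, S) = -6 + ((q + S)*(-2) - 3) = -6 + ((S + q)*(-2) - 3) = -6 + ((-2*S - 2*q) - 3) = -6 + (-3 - 2*S - 2*q) = -9 - 2*S - 2*q)
-204*M(N(4), 3)*(-190) = -204*(-9 - 2*3 - 2*1/4)*(-190) = -204*(-9 - 6 - 1/2)*(-190) = -204*(-31/2)*(-190) = 3162*(-190) = -600780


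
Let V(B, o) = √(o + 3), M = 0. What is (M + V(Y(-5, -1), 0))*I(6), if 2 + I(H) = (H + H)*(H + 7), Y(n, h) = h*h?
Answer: 154*√3 ≈ 266.74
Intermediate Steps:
Y(n, h) = h²
I(H) = -2 + 2*H*(7 + H) (I(H) = -2 + (H + H)*(H + 7) = -2 + (2*H)*(7 + H) = -2 + 2*H*(7 + H))
V(B, o) = √(3 + o)
(M + V(Y(-5, -1), 0))*I(6) = (0 + √(3 + 0))*(-2 + 2*6² + 14*6) = (0 + √3)*(-2 + 2*36 + 84) = √3*(-2 + 72 + 84) = √3*154 = 154*√3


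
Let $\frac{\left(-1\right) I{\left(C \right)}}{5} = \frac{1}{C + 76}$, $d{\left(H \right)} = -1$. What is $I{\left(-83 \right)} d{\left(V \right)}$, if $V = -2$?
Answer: $- \frac{5}{7} \approx -0.71429$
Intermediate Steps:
$I{\left(C \right)} = - \frac{5}{76 + C}$ ($I{\left(C \right)} = - \frac{5}{C + 76} = - \frac{5}{76 + C}$)
$I{\left(-83 \right)} d{\left(V \right)} = - \frac{5}{76 - 83} \left(-1\right) = - \frac{5}{-7} \left(-1\right) = \left(-5\right) \left(- \frac{1}{7}\right) \left(-1\right) = \frac{5}{7} \left(-1\right) = - \frac{5}{7}$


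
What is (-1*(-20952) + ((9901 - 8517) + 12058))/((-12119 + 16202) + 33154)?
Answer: 34394/37237 ≈ 0.92365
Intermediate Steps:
(-1*(-20952) + ((9901 - 8517) + 12058))/((-12119 + 16202) + 33154) = (20952 + (1384 + 12058))/(4083 + 33154) = (20952 + 13442)/37237 = 34394*(1/37237) = 34394/37237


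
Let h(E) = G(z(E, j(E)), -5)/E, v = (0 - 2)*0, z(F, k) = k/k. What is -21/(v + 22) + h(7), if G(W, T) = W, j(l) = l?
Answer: -125/154 ≈ -0.81169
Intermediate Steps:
z(F, k) = 1
v = 0 (v = -2*0 = 0)
h(E) = 1/E
-21/(v + 22) + h(7) = -21/(0 + 22) + 1/7 = -21/22 + 1/7 = -125/154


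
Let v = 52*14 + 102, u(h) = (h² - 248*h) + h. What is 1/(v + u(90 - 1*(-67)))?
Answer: -1/13300 ≈ -7.5188e-5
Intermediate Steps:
u(h) = h² - 247*h
v = 830 (v = 728 + 102 = 830)
1/(v + u(90 - 1*(-67))) = 1/(830 + (90 - 1*(-67))*(-247 + (90 - 1*(-67)))) = 1/(830 + (90 + 67)*(-247 + (90 + 67))) = 1/(830 + 157*(-247 + 157)) = 1/(830 + 157*(-90)) = 1/(830 - 14130) = 1/(-13300) = -1/13300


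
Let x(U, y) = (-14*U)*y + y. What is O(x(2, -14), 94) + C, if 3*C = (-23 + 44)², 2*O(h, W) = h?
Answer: 336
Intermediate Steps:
x(U, y) = y - 14*U*y (x(U, y) = -14*U*y + y = y - 14*U*y)
O(h, W) = h/2
C = 147 (C = (-23 + 44)²/3 = (⅓)*21² = (⅓)*441 = 147)
O(x(2, -14), 94) + C = (-14*(1 - 14*2))/2 + 147 = (-14*(1 - 28))/2 + 147 = (-14*(-27))/2 + 147 = (½)*378 + 147 = 189 + 147 = 336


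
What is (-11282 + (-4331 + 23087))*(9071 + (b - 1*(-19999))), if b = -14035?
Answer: 112371590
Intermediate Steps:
(-11282 + (-4331 + 23087))*(9071 + (b - 1*(-19999))) = (-11282 + (-4331 + 23087))*(9071 + (-14035 - 1*(-19999))) = (-11282 + 18756)*(9071 + (-14035 + 19999)) = 7474*(9071 + 5964) = 7474*15035 = 112371590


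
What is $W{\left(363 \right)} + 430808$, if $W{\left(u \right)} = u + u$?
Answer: $431534$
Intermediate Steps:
$W{\left(u \right)} = 2 u$
$W{\left(363 \right)} + 430808 = 2 \cdot 363 + 430808 = 726 + 430808 = 431534$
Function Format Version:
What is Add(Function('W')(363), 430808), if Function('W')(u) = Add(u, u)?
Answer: 431534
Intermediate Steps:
Function('W')(u) = Mul(2, u)
Add(Function('W')(363), 430808) = Add(Mul(2, 363), 430808) = Add(726, 430808) = 431534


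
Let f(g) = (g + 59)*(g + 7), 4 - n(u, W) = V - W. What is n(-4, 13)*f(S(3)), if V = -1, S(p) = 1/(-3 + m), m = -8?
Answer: 886464/121 ≈ 7326.1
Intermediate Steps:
S(p) = -1/11 (S(p) = 1/(-3 - 8) = 1/(-11) = -1/11)
n(u, W) = 5 + W (n(u, W) = 4 - (-1 - W) = 4 + (1 + W) = 5 + W)
f(g) = (7 + g)*(59 + g) (f(g) = (59 + g)*(7 + g) = (7 + g)*(59 + g))
n(-4, 13)*f(S(3)) = (5 + 13)*(413 + (-1/11)**2 + 66*(-1/11)) = 18*(413 + 1/121 - 6) = 18*(49248/121) = 886464/121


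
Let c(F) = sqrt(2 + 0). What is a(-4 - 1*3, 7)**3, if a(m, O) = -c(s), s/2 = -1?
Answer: -2*sqrt(2) ≈ -2.8284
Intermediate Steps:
s = -2 (s = 2*(-1) = -2)
c(F) = sqrt(2)
a(m, O) = -sqrt(2)
a(-4 - 1*3, 7)**3 = (-sqrt(2))**3 = -2*sqrt(2)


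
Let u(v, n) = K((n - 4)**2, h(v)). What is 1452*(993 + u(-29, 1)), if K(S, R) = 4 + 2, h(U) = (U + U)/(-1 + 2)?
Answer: 1450548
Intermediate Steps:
h(U) = 2*U (h(U) = (2*U)/1 = (2*U)*1 = 2*U)
K(S, R) = 6
u(v, n) = 6
1452*(993 + u(-29, 1)) = 1452*(993 + 6) = 1452*999 = 1450548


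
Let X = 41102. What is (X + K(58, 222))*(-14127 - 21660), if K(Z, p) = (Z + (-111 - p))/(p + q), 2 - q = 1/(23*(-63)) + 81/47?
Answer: -5898200724219/4010 ≈ -1.4709e+9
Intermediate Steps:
q = 18884/68103 (q = 2 - (1/(23*(-63)) + 81/47) = 2 - ((1/23)*(-1/63) + 81*(1/47)) = 2 - (-1/1449 + 81/47) = 2 - 1*117322/68103 = 2 - 117322/68103 = 18884/68103 ≈ 0.27729)
K(Z, p) = (-111 + Z - p)/(18884/68103 + p) (K(Z, p) = (Z + (-111 - p))/(p + 18884/68103) = (-111 + Z - p)/(18884/68103 + p))
(X + K(58, 222))*(-14127 - 21660) = (41102 + 68103*(-111 + 58 - 1*222)/(18884 + 68103*222))*(-14127 - 21660) = (41102 + 68103*(-111 + 58 - 222)/(18884 + 15118866))*(-35787) = (41102 + 68103*(-275)/15137750)*(-35787) = (41102 + 68103*(1/15137750)*(-275))*(-35787) = (41102 - 749133/605510)*(-35787) = (24886922887/605510)*(-35787) = -5898200724219/4010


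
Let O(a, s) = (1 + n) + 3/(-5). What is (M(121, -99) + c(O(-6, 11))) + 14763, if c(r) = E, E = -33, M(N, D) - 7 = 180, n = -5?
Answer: 14917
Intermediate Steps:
M(N, D) = 187 (M(N, D) = 7 + 180 = 187)
O(a, s) = -23/5 (O(a, s) = (1 - 5) + 3/(-5) = -4 + 3*(-1/5) = -4 - 3/5 = -23/5)
c(r) = -33
(M(121, -99) + c(O(-6, 11))) + 14763 = (187 - 33) + 14763 = 154 + 14763 = 14917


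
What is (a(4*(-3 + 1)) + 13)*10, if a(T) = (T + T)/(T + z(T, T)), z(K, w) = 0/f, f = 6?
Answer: 150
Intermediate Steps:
z(K, w) = 0 (z(K, w) = 0/6 = 0*(⅙) = 0)
a(T) = 2 (a(T) = (T + T)/(T + 0) = (2*T)/T = 2)
(a(4*(-3 + 1)) + 13)*10 = (2 + 13)*10 = 15*10 = 150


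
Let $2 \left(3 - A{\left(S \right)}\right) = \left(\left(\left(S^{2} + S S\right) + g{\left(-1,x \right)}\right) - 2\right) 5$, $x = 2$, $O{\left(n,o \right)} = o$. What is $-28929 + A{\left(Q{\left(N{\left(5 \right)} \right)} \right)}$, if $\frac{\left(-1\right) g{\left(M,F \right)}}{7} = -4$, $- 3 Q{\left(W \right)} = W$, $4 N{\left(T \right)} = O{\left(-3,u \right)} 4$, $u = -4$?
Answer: $- \frac{260999}{9} \approx -29000.0$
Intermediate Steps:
$N{\left(T \right)} = -4$ ($N{\left(T \right)} = \frac{\left(-4\right) 4}{4} = \frac{1}{4} \left(-16\right) = -4$)
$Q{\left(W \right)} = - \frac{W}{3}$
$g{\left(M,F \right)} = 28$ ($g{\left(M,F \right)} = \left(-7\right) \left(-4\right) = 28$)
$A{\left(S \right)} = -62 - 5 S^{2}$ ($A{\left(S \right)} = 3 - \frac{\left(\left(\left(S^{2} + S S\right) + 28\right) - 2\right) 5}{2} = 3 - \frac{\left(\left(\left(S^{2} + S^{2}\right) + 28\right) - 2\right) 5}{2} = 3 - \frac{\left(\left(2 S^{2} + 28\right) - 2\right) 5}{2} = 3 - \frac{\left(\left(28 + 2 S^{2}\right) - 2\right) 5}{2} = 3 - \frac{\left(26 + 2 S^{2}\right) 5}{2} = 3 - \frac{130 + 10 S^{2}}{2} = 3 - \left(65 + 5 S^{2}\right) = -62 - 5 S^{2}$)
$-28929 + A{\left(Q{\left(N{\left(5 \right)} \right)} \right)} = -28929 - \left(62 + 5 \left(\left(- \frac{1}{3}\right) \left(-4\right)\right)^{2}\right) = -28929 - \left(62 + 5 \left(\frac{4}{3}\right)^{2}\right) = -28929 - \frac{638}{9} = - \frac{260999}{9}$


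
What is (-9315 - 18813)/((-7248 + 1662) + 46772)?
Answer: -14064/20593 ≈ -0.68295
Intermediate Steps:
(-9315 - 18813)/((-7248 + 1662) + 46772) = -28128/(-5586 + 46772) = -28128/41186 = -28128*1/41186 = -14064/20593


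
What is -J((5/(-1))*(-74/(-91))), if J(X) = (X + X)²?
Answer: -547600/8281 ≈ -66.127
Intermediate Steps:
J(X) = 4*X² (J(X) = (2*X)² = 4*X²)
-J((5/(-1))*(-74/(-91))) = -4*((5/(-1))*(-74/(-91)))² = -4*((5*(-1))*(-74*(-1/91)))² = -4*(-5*74/91)² = -4*(-370/91)² = -4*136900/8281 = -1*547600/8281 = -547600/8281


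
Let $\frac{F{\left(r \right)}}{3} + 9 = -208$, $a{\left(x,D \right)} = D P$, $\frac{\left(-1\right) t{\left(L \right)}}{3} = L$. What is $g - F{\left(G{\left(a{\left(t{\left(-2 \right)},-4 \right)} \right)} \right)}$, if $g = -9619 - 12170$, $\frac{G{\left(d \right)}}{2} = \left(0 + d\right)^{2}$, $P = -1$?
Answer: $-21138$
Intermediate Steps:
$t{\left(L \right)} = - 3 L$
$a{\left(x,D \right)} = - D$ ($a{\left(x,D \right)} = D \left(-1\right) = - D$)
$G{\left(d \right)} = 2 d^{2}$ ($G{\left(d \right)} = 2 \left(0 + d\right)^{2} = 2 d^{2}$)
$F{\left(r \right)} = -651$ ($F{\left(r \right)} = -27 + 3 \left(-208\right) = -27 - 624 = -651$)
$g = -21789$
$g - F{\left(G{\left(a{\left(t{\left(-2 \right)},-4 \right)} \right)} \right)} = -21789 - -651 = -21789 + 651 = -21138$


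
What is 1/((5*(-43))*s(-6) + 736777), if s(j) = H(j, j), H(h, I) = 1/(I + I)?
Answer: 12/8841539 ≈ 1.3572e-6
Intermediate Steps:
H(h, I) = 1/(2*I)
s(j) = 1/(2*j)
1/((5*(-43))*s(-6) + 736777) = 1/((5*(-43))*((1/2)/(-6)) + 736777) = 1/(-215*(-1)/(2*6) + 736777) = 1/(-215*(-1/12) + 736777) = 1/(215/12 + 736777) = 1/(8841539/12) = 12/8841539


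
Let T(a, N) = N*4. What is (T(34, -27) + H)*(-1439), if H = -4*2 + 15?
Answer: 145339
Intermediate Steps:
T(a, N) = 4*N
H = 7 (H = -8 + 15 = 7)
(T(34, -27) + H)*(-1439) = (4*(-27) + 7)*(-1439) = (-108 + 7)*(-1439) = -101*(-1439) = 145339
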